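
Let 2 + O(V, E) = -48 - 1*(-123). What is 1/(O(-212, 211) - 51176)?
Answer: -1/51103 ≈ -1.9568e-5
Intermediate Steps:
O(V, E) = 73 (O(V, E) = -2 + (-48 - 1*(-123)) = -2 + (-48 + 123) = -2 + 75 = 73)
1/(O(-212, 211) - 51176) = 1/(73 - 51176) = 1/(-51103) = -1/51103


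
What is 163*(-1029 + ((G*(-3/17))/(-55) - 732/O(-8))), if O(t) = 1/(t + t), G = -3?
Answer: 1628141148/935 ≈ 1.7413e+6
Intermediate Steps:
O(t) = 1/(2*t)
163*(-1029 + ((G*(-3/17))/(-55) - 732/O(-8))) = 163*(-1029 + (-(-9)/17/(-55) - 732/((½)/(-8)))) = 163*(-1029 + (-(-9)/17*(-1/55) - 732/((½)*(-⅛)))) = 163*(-1029 + (-3*(-3/17)*(-1/55) - 732/(-1/16))) = 163*(-1029 + ((9/17)*(-1/55) - 732*(-16))) = 163*(-1029 + (-9/935 + 11712)) = 163*(-1029 + 10950711/935) = 163*(9988596/935) = 1628141148/935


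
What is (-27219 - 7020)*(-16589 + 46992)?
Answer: -1040968317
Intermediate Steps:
(-27219 - 7020)*(-16589 + 46992) = -34239*30403 = -1040968317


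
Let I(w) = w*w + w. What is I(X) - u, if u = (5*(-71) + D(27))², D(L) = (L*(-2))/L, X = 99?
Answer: -117549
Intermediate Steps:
D(L) = -2 (D(L) = (-2*L)/L = -2)
I(w) = w + w² (I(w) = w² + w = w + w²)
u = 127449 (u = (5*(-71) - 2)² = (-355 - 2)² = (-357)² = 127449)
I(X) - u = 99*(1 + 99) - 1*127449 = 99*100 - 127449 = 9900 - 127449 = -117549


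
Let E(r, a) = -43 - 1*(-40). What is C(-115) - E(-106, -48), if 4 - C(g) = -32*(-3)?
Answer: -89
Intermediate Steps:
E(r, a) = -3 (E(r, a) = -43 + 40 = -3)
C(g) = -92 (C(g) = 4 - (-32)*(-3) = 4 - 1*96 = 4 - 96 = -92)
C(-115) - E(-106, -48) = -92 - 1*(-3) = -92 + 3 = -89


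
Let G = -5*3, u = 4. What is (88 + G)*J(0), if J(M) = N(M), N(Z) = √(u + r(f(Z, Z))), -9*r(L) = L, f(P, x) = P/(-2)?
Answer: 146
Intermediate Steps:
f(P, x) = -P/2 (f(P, x) = P*(-½) = -P/2)
r(L) = -L/9
N(Z) = √(4 + Z/18) (N(Z) = √(4 - (-1)*Z/18) = √(4 + Z/18))
J(M) = √(144 + 2*M)/6
G = -15
(88 + G)*J(0) = (88 - 15)*(√(144 + 2*0)/6) = 73*(√(144 + 0)/6) = 73*(√144/6) = 73*((⅙)*12) = 73*2 = 146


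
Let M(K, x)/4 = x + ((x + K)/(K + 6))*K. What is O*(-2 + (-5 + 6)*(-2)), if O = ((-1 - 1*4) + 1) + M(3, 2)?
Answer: -128/3 ≈ -42.667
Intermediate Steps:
M(K, x) = 4*x + 4*K*(K + x)/(6 + K) (M(K, x) = 4*(x + ((x + K)/(K + 6))*K) = 4*(x + ((K + x)/(6 + K))*K) = 4*(x + K*(K + x)/(6 + K)) = 4*x + 4*K*(K + x)/(6 + K))
O = 32/3 (O = ((-1 - 1*4) + 1) + 4*(3² + 6*2 + 2*3*2)/(6 + 3) = ((-1 - 4) + 1) + 4*(9 + 12 + 12)/9 = (-5 + 1) + 4*(⅑)*33 = -4 + 44/3 = 32/3 ≈ 10.667)
O*(-2 + (-5 + 6)*(-2)) = 32*(-2 + (-5 + 6)*(-2))/3 = 32*(-2 + 1*(-2))/3 = 32*(-2 - 2)/3 = (32/3)*(-4) = -128/3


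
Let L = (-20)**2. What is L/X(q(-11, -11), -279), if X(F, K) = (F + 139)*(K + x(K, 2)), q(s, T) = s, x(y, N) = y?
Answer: -25/4464 ≈ -0.0056004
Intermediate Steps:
X(F, K) = 2*K*(139 + F) (X(F, K) = (F + 139)*(K + K) = (139 + F)*(2*K) = 2*K*(139 + F))
L = 400
L/X(q(-11, -11), -279) = 400/((2*(-279)*(139 - 11))) = 400/((2*(-279)*128)) = 400/(-71424) = 400*(-1/71424) = -25/4464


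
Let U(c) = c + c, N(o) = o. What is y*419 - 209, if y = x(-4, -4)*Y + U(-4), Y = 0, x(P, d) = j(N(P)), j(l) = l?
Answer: -3561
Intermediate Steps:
x(P, d) = P
U(c) = 2*c
y = -8 (y = -4*0 + 2*(-4) = 0 - 8 = -8)
y*419 - 209 = -8*419 - 209 = -3352 - 209 = -3561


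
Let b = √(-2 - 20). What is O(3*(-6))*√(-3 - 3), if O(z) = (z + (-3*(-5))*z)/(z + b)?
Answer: -288*√33/173 + 2592*I*√6/173 ≈ -9.5632 + 36.7*I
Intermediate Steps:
b = I*√22 (b = √(-22) = I*√22 ≈ 4.6904*I)
O(z) = 16*z/(z + I*√22) (O(z) = (z + (-3*(-5))*z)/(z + I*√22) = (z + 15*z)/(z + I*√22) = (16*z)/(z + I*√22) = 16*z/(z + I*√22))
O(3*(-6))*√(-3 - 3) = (16*(3*(-6))/(3*(-6) + I*√22))*√(-3 - 3) = (16*(-18)/(-18 + I*√22))*√(-6) = (-288/(-18 + I*√22))*(I*√6) = -288*I*√6/(-18 + I*√22)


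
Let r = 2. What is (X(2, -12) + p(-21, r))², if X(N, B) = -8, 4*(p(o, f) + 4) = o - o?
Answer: 144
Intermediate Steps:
p(o, f) = -4 (p(o, f) = -4 + (o - o)/4 = -4 + (¼)*0 = -4 + 0 = -4)
(X(2, -12) + p(-21, r))² = (-8 - 4)² = (-12)² = 144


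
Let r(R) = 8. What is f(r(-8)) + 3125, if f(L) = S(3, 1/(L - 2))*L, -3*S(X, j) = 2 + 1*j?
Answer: 28073/9 ≈ 3119.2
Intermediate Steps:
S(X, j) = -⅔ - j/3 (S(X, j) = -(2 + 1*j)/3 = -(2 + j)/3 = -⅔ - j/3)
f(L) = L*(-⅔ - 1/(3*(-2 + L))) (f(L) = (-⅔ - 1/(3*(L - 2)))*L = (-⅔ - 1/(3*(-2 + L)))*L = L*(-⅔ - 1/(3*(-2 + L))))
f(r(-8)) + 3125 = (⅓)*8*(3 - 2*8)/(-2 + 8) + 3125 = (⅓)*8*(3 - 16)/6 + 3125 = (⅓)*8*(⅙)*(-13) + 3125 = -52/9 + 3125 = 28073/9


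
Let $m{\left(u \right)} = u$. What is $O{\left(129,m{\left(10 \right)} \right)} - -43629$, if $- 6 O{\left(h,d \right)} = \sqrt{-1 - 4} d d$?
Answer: $43629 - \frac{50 i \sqrt{5}}{3} \approx 43629.0 - 37.268 i$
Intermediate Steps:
$O{\left(h,d \right)} = - \frac{i \sqrt{5} d^{2}}{6}$ ($O{\left(h,d \right)} = - \frac{\sqrt{-1 - 4} d d}{6} = - \frac{\sqrt{-5} d d}{6} = - \frac{i \sqrt{5} d d}{6} = - \frac{i d \sqrt{5} d}{6} = - \frac{i \sqrt{5} d^{2}}{6}$)
$O{\left(129,m{\left(10 \right)} \right)} - -43629 = - \frac{i \sqrt{5} \cdot 10^{2}}{6} - -43629 = \left(- \frac{1}{6}\right) i \sqrt{5} \cdot 100 + 43629 = - \frac{50 i \sqrt{5}}{3} + 43629 = 43629 - \frac{50 i \sqrt{5}}{3}$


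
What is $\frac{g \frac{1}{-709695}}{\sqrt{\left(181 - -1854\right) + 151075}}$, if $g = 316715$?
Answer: $- \frac{9049 \sqrt{153110}}{3104611470} \approx -0.0011405$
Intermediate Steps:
$\frac{g \frac{1}{-709695}}{\sqrt{\left(181 - -1854\right) + 151075}} = \frac{316715 \frac{1}{-709695}}{\sqrt{\left(181 - -1854\right) + 151075}} = \frac{316715 \left(- \frac{1}{709695}\right)}{\sqrt{\left(181 + 1854\right) + 151075}} = - \frac{9049}{20277 \sqrt{2035 + 151075}} = - \frac{9049}{20277 \sqrt{153110}} = - \frac{9049 \frac{\sqrt{153110}}{153110}}{20277} = - \frac{9049 \sqrt{153110}}{3104611470}$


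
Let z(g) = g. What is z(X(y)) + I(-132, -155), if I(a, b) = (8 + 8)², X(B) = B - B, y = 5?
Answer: 256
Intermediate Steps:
X(B) = 0
I(a, b) = 256 (I(a, b) = 16² = 256)
z(X(y)) + I(-132, -155) = 0 + 256 = 256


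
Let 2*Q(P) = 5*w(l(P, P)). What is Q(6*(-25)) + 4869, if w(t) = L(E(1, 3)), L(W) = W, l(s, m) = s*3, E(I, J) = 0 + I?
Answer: 9743/2 ≈ 4871.5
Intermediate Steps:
E(I, J) = I
l(s, m) = 3*s
w(t) = 1
Q(P) = 5/2 (Q(P) = (5*1)/2 = (½)*5 = 5/2)
Q(6*(-25)) + 4869 = 5/2 + 4869 = 9743/2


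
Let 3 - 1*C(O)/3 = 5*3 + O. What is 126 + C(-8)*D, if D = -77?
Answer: 1050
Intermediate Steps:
C(O) = -36 - 3*O (C(O) = 9 - 3*(5*3 + O) = 9 - 3*(15 + O) = 9 + (-45 - 3*O) = -36 - 3*O)
126 + C(-8)*D = 126 + (-36 - 3*(-8))*(-77) = 126 + (-36 + 24)*(-77) = 126 - 12*(-77) = 126 + 924 = 1050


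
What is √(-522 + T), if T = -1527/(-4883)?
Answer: I*√12438949317/4883 ≈ 22.84*I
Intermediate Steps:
T = 1527/4883 (T = -1527*(-1/4883) = 1527/4883 ≈ 0.31272)
√(-522 + T) = √(-522 + 1527/4883) = √(-2547399/4883) = I*√12438949317/4883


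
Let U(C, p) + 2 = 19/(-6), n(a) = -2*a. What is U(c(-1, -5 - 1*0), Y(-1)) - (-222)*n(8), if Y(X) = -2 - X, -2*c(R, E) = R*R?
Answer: -21343/6 ≈ -3557.2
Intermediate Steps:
c(R, E) = -R²/2 (c(R, E) = -R*R/2 = -R²/2)
U(C, p) = -31/6 (U(C, p) = -2 + 19/(-6) = -2 + 19*(-⅙) = -2 - 19/6 = -31/6)
U(c(-1, -5 - 1*0), Y(-1)) - (-222)*n(8) = -31/6 - (-222)*(-2*8) = -31/6 - (-222)*(-16) = -31/6 - 74*48 = -31/6 - 3552 = -21343/6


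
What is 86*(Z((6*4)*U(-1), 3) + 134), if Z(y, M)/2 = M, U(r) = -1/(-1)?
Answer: 12040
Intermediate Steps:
U(r) = 1 (U(r) = -1*(-1) = 1)
Z(y, M) = 2*M
86*(Z((6*4)*U(-1), 3) + 134) = 86*(2*3 + 134) = 86*(6 + 134) = 86*140 = 12040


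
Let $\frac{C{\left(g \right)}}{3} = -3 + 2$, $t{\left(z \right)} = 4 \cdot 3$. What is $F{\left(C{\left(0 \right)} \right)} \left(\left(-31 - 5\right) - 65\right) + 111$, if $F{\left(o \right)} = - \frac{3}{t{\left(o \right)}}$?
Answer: $\frac{545}{4} \approx 136.25$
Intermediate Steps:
$t{\left(z \right)} = 12$
$C{\left(g \right)} = -3$ ($C{\left(g \right)} = 3 \left(-3 + 2\right) = 3 \left(-1\right) = -3$)
$F{\left(o \right)} = - \frac{1}{4}$ ($F{\left(o \right)} = - \frac{3}{12} = \left(-3\right) \frac{1}{12} = - \frac{1}{4}$)
$F{\left(C{\left(0 \right)} \right)} \left(\left(-31 - 5\right) - 65\right) + 111 = - \frac{\left(-31 - 5\right) - 65}{4} + 111 = - \frac{-36 - 65}{4} + 111 = \left(- \frac{1}{4}\right) \left(-101\right) + 111 = \frac{101}{4} + 111 = \frac{545}{4}$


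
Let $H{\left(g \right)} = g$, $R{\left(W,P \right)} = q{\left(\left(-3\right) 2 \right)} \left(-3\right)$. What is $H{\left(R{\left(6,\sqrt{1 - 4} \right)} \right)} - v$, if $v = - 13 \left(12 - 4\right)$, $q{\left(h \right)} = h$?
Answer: $122$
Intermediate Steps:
$R{\left(W,P \right)} = 18$ ($R{\left(W,P \right)} = \left(-3\right) 2 \left(-3\right) = \left(-6\right) \left(-3\right) = 18$)
$v = -104$ ($v = \left(-13\right) 8 = -104$)
$H{\left(R{\left(6,\sqrt{1 - 4} \right)} \right)} - v = 18 - -104 = 18 + 104 = 122$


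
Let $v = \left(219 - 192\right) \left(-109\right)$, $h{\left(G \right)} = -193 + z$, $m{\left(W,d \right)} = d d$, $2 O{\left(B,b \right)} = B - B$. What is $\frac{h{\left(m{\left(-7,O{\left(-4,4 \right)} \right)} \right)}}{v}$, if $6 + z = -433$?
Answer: $\frac{632}{2943} \approx 0.21475$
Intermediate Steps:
$z = -439$ ($z = -6 - 433 = -439$)
$O{\left(B,b \right)} = 0$ ($O{\left(B,b \right)} = \frac{B - B}{2} = \frac{1}{2} \cdot 0 = 0$)
$m{\left(W,d \right)} = d^{2}$
$h{\left(G \right)} = -632$ ($h{\left(G \right)} = -193 - 439 = -632$)
$v = -2943$ ($v = 27 \left(-109\right) = -2943$)
$\frac{h{\left(m{\left(-7,O{\left(-4,4 \right)} \right)} \right)}}{v} = - \frac{632}{-2943} = \left(-632\right) \left(- \frac{1}{2943}\right) = \frac{632}{2943}$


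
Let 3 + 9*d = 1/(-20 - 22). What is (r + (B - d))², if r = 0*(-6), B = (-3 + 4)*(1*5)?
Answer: 4068289/142884 ≈ 28.473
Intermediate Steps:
d = -127/378 (d = -⅓ + 1/(9*(-20 - 22)) = -⅓ + (⅑)/(-42) = -⅓ + (⅑)*(-1/42) = -⅓ - 1/378 = -127/378 ≈ -0.33598)
B = 5 (B = 1*5 = 5)
r = 0
(r + (B - d))² = (0 + (5 - 1*(-127/378)))² = (0 + (5 + 127/378))² = (0 + 2017/378)² = (2017/378)² = 4068289/142884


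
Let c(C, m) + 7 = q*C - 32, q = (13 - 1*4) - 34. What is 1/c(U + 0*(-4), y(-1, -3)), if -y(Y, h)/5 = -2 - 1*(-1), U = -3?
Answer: 1/36 ≈ 0.027778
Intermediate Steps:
q = -25 (q = (13 - 4) - 34 = 9 - 34 = -25)
y(Y, h) = 5 (y(Y, h) = -5*(-2 - 1*(-1)) = -5*(-2 + 1) = -5*(-1) = 5)
c(C, m) = -39 - 25*C (c(C, m) = -7 + (-25*C - 32) = -7 + (-32 - 25*C) = -39 - 25*C)
1/c(U + 0*(-4), y(-1, -3)) = 1/(-39 - 25*(-3 + 0*(-4))) = 1/(-39 - 25*(-3 + 0)) = 1/(-39 - 25*(-3)) = 1/(-39 + 75) = 1/36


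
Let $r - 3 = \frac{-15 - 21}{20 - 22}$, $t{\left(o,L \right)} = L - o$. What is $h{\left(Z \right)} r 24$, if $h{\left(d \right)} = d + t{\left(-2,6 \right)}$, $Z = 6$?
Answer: $7056$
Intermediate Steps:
$r = 21$ ($r = 3 + \frac{-15 - 21}{20 - 22} = 3 - \frac{36}{-2} = 3 - -18 = 3 + 18 = 21$)
$h{\left(d \right)} = 8 + d$ ($h{\left(d \right)} = d + \left(6 - -2\right) = d + \left(6 + 2\right) = d + 8 = 8 + d$)
$h{\left(Z \right)} r 24 = \left(8 + 6\right) 21 \cdot 24 = 14 \cdot 21 \cdot 24 = 294 \cdot 24 = 7056$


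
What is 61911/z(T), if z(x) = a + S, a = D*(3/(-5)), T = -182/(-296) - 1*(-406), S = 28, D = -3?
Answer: 309555/149 ≈ 2077.6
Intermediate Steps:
T = 60179/148 (T = -182*(-1/296) + 406 = 91/148 + 406 = 60179/148 ≈ 406.61)
a = 9/5 (a = -9/(-5) = -9*(-1)/5 = -3*(-3/5) = 9/5 ≈ 1.8000)
z(x) = 149/5 (z(x) = 9/5 + 28 = 149/5)
61911/z(T) = 61911/(149/5) = 61911*(5/149) = 309555/149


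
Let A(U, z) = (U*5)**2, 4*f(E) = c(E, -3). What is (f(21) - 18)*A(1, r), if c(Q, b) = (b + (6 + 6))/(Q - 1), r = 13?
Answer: -7155/16 ≈ -447.19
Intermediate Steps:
c(Q, b) = (12 + b)/(-1 + Q) (c(Q, b) = (b + 12)/(-1 + Q) = (12 + b)/(-1 + Q))
f(E) = 9/(4*(-1 + E)) (f(E) = ((12 - 3)/(-1 + E))/4 = (9/(-1 + E))/4 = 9/(4*(-1 + E)))
A(U, z) = 25*U**2 (A(U, z) = (5*U)**2 = 25*U**2)
(f(21) - 18)*A(1, r) = (9/(4*(-1 + 21)) - 18)*(25*1**2) = ((9/4)/20 - 18)*(25*1) = ((9/4)*(1/20) - 18)*25 = (9/80 - 18)*25 = -1431/80*25 = -7155/16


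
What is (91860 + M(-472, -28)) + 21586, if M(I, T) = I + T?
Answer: 112946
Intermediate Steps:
(91860 + M(-472, -28)) + 21586 = (91860 + (-472 - 28)) + 21586 = (91860 - 500) + 21586 = 91360 + 21586 = 112946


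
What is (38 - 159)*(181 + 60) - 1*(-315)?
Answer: -28846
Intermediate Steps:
(38 - 159)*(181 + 60) - 1*(-315) = -121*241 + 315 = -29161 + 315 = -28846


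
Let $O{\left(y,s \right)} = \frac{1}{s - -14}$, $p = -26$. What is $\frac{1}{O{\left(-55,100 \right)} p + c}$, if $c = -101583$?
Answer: $- \frac{57}{5790244} \approx -9.8441 \cdot 10^{-6}$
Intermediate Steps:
$O{\left(y,s \right)} = \frac{1}{14 + s}$ ($O{\left(y,s \right)} = \frac{1}{s + 14} = \frac{1}{14 + s}$)
$\frac{1}{O{\left(-55,100 \right)} p + c} = \frac{1}{\frac{1}{14 + 100} \left(-26\right) - 101583} = \frac{1}{\frac{1}{114} \left(-26\right) - 101583} = \frac{1}{- \frac{13}{57} - 101583} = \frac{1}{- \frac{5790244}{57}} = - \frac{57}{5790244}$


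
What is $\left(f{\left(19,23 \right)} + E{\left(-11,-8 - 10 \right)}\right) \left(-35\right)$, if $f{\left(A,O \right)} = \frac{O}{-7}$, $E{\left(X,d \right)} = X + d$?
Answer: $1130$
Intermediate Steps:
$f{\left(A,O \right)} = - \frac{O}{7}$ ($f{\left(A,O \right)} = O \left(- \frac{1}{7}\right) = - \frac{O}{7}$)
$\left(f{\left(19,23 \right)} + E{\left(-11,-8 - 10 \right)}\right) \left(-35\right) = \left(\left(- \frac{1}{7}\right) 23 - 29\right) \left(-35\right) = \left(- \frac{23}{7} - 29\right) \left(-35\right) = \left(- \frac{226}{7}\right) \left(-35\right) = 1130$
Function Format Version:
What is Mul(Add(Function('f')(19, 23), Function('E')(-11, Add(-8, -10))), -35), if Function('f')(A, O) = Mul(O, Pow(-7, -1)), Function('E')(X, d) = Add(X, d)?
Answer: 1130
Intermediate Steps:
Function('f')(A, O) = Mul(Rational(-1, 7), O) (Function('f')(A, O) = Mul(O, Rational(-1, 7)) = Mul(Rational(-1, 7), O))
Mul(Add(Function('f')(19, 23), Function('E')(-11, Add(-8, -10))), -35) = Mul(Add(Mul(Rational(-1, 7), 23), Add(-11, Add(-8, -10))), -35) = Mul(Add(Rational(-23, 7), Add(-11, -18)), -35) = Mul(Add(Rational(-23, 7), -29), -35) = Mul(Rational(-226, 7), -35) = 1130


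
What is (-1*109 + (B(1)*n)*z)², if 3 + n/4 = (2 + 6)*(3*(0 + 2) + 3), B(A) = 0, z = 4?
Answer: 11881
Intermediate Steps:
n = 276 (n = -12 + 4*((2 + 6)*(3*(0 + 2) + 3)) = -12 + 4*(8*(3*2 + 3)) = -12 + 4*(8*(6 + 3)) = -12 + 4*(8*9) = -12 + 4*72 = -12 + 288 = 276)
(-1*109 + (B(1)*n)*z)² = (-1*109 + (0*276)*4)² = (-109 + 0*4)² = (-109 + 0)² = (-109)² = 11881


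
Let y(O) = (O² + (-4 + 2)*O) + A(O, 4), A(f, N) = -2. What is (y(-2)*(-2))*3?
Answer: -36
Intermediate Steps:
y(O) = -2 + O² - 2*O (y(O) = (O² + (-4 + 2)*O) - 2 = (O² - 2*O) - 2 = -2 + O² - 2*O)
(y(-2)*(-2))*3 = ((-2 + (-2)² - 2*(-2))*(-2))*3 = ((-2 + 4 + 4)*(-2))*3 = (6*(-2))*3 = -12*3 = -36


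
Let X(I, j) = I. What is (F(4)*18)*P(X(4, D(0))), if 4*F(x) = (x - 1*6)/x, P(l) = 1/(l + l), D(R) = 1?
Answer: -9/32 ≈ -0.28125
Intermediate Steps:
P(l) = 1/(2*l)
F(x) = (-6 + x)/(4*x) (F(x) = ((x - 1*6)/x)/4 = ((x - 6)/x)/4 = ((-6 + x)/x)/4 = (-6 + x)/(4*x))
(F(4)*18)*P(X(4, D(0))) = (((¼)*(-6 + 4)/4)*18)*((½)/4) = (((¼)*(¼)*(-2))*18)*((½)*(¼)) = -⅛*18*(⅛) = -9/4*⅛ = -9/32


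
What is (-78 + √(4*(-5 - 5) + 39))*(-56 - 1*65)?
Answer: 9438 - 121*I ≈ 9438.0 - 121.0*I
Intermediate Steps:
(-78 + √(4*(-5 - 5) + 39))*(-56 - 1*65) = (-78 + √(4*(-10) + 39))*(-56 - 65) = (-78 + √(-40 + 39))*(-121) = (-78 + √(-1))*(-121) = (-78 + I)*(-121) = 9438 - 121*I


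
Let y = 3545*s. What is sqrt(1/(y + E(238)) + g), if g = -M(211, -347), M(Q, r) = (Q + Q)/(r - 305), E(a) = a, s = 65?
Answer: sqrt(3659812504414222)/75196138 ≈ 0.80451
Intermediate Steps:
y = 230425 (y = 3545*65 = 230425)
M(Q, r) = 2*Q/(-305 + r) (M(Q, r) = (2*Q)/(-305 + r) = 2*Q/(-305 + r))
g = 211/326 (g = -2*211/(-305 - 347) = -2*211/(-652) = -2*211*(-1)/652 = -1*(-211/326) = 211/326 ≈ 0.64724)
sqrt(1/(y + E(238)) + g) = sqrt(1/(230425 + 238) + 211/326) = sqrt(1/230663 + 211/326) = sqrt(48670219/75196138) = sqrt(3659812504414222)/75196138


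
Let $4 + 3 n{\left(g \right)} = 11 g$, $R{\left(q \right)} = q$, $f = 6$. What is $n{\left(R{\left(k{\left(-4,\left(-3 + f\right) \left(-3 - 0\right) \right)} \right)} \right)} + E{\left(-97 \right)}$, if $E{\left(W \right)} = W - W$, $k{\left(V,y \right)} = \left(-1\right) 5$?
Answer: $- \frac{59}{3} \approx -19.667$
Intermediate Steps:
$k{\left(V,y \right)} = -5$
$n{\left(g \right)} = - \frac{4}{3} + \frac{11 g}{3}$
$E{\left(W \right)} = 0$
$n{\left(R{\left(k{\left(-4,\left(-3 + f\right) \left(-3 - 0\right) \right)} \right)} \right)} + E{\left(-97 \right)} = \left(- \frac{4}{3} + \frac{11}{3} \left(-5\right)\right) + 0 = \left(- \frac{4}{3} - \frac{55}{3}\right) + 0 = - \frac{59}{3} + 0 = - \frac{59}{3}$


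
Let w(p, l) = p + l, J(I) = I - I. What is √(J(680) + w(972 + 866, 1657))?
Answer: √3495 ≈ 59.119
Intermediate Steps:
J(I) = 0
w(p, l) = l + p
√(J(680) + w(972 + 866, 1657)) = √(0 + (1657 + (972 + 866))) = √(0 + (1657 + 1838)) = √(0 + 3495) = √3495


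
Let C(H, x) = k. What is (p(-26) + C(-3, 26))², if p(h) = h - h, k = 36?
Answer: 1296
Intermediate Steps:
C(H, x) = 36
p(h) = 0
(p(-26) + C(-3, 26))² = (0 + 36)² = 36² = 1296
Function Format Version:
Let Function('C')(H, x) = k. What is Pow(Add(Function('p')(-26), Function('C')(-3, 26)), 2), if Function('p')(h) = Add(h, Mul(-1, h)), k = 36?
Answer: 1296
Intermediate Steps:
Function('C')(H, x) = 36
Function('p')(h) = 0
Pow(Add(Function('p')(-26), Function('C')(-3, 26)), 2) = Pow(Add(0, 36), 2) = Pow(36, 2) = 1296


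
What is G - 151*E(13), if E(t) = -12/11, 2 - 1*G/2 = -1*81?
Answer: 3638/11 ≈ 330.73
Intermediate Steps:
G = 166 (G = 4 - (-2)*81 = 4 - 2*(-81) = 4 + 162 = 166)
E(t) = -12/11 (E(t) = -12*1/11 = -12/11)
G - 151*E(13) = 166 - 151*(-12/11) = 166 + 1812/11 = 3638/11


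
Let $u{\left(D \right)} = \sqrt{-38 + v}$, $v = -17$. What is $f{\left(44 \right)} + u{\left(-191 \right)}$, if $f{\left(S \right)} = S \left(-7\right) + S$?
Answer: $-264 + i \sqrt{55} \approx -264.0 + 7.4162 i$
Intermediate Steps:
$f{\left(S \right)} = - 6 S$ ($f{\left(S \right)} = - 7 S + S = - 6 S$)
$u{\left(D \right)} = i \sqrt{55}$ ($u{\left(D \right)} = \sqrt{-38 - 17} = \sqrt{-55} = i \sqrt{55}$)
$f{\left(44 \right)} + u{\left(-191 \right)} = \left(-6\right) 44 + i \sqrt{55} = -264 + i \sqrt{55}$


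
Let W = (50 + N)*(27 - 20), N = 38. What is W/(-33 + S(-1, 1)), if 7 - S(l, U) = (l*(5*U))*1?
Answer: -88/3 ≈ -29.333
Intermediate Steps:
W = 616 (W = (50 + 38)*(27 - 20) = 88*7 = 616)
S(l, U) = 7 - 5*U*l (S(l, U) = 7 - l*(5*U) = 7 - 5*U*l)
W/(-33 + S(-1, 1)) = 616/(-33 + (7 - 5*1*(-1))) = 616/(-33 + (7 + 5)) = 616/(-33 + 12) = 616/(-21) = 616*(-1/21) = -88/3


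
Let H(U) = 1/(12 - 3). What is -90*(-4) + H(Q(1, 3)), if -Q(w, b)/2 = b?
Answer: 3241/9 ≈ 360.11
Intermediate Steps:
Q(w, b) = -2*b
H(U) = ⅑ (H(U) = 1/9 = ⅑)
-90*(-4) + H(Q(1, 3)) = -90*(-4) + ⅑ = 360 + ⅑ = 3241/9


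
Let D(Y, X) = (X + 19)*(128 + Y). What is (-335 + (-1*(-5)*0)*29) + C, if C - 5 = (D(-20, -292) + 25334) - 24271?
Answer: -28751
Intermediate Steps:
D(Y, X) = (19 + X)*(128 + Y)
C = -28416 (C = 5 + (((2432 + 19*(-20) + 128*(-292) - 292*(-20)) + 25334) - 24271) = 5 + (((2432 - 380 - 37376 + 5840) + 25334) - 24271) = 5 + ((-29484 + 25334) - 24271) = 5 + (-4150 - 24271) = 5 - 28421 = -28416)
(-335 + (-1*(-5)*0)*29) + C = (-335 + (-1*(-5)*0)*29) - 28416 = (-335 + (5*0)*29) - 28416 = (-335 + 0*29) - 28416 = (-335 + 0) - 28416 = -335 - 28416 = -28751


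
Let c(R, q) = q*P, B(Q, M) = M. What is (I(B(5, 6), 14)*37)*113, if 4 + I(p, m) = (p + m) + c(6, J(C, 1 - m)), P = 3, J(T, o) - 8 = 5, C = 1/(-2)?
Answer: 229955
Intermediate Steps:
C = -½ ≈ -0.50000
J(T, o) = 13 (J(T, o) = 8 + 5 = 13)
c(R, q) = 3*q (c(R, q) = q*3 = 3*q)
I(p, m) = 35 + m + p (I(p, m) = -4 + ((p + m) + 3*13) = -4 + ((m + p) + 39) = -4 + (39 + m + p) = 35 + m + p)
(I(B(5, 6), 14)*37)*113 = ((35 + 14 + 6)*37)*113 = (55*37)*113 = 2035*113 = 229955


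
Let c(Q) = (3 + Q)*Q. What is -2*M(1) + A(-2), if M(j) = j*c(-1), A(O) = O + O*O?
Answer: 6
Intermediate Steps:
A(O) = O + O**2
c(Q) = Q*(3 + Q)
M(j) = -2*j (M(j) = j*(-(3 - 1)) = j*(-1*2) = j*(-2) = -2*j)
-2*M(1) + A(-2) = -(-4) - 2*(1 - 2) = -2*(-2) - 2*(-1) = 4 + 2 = 6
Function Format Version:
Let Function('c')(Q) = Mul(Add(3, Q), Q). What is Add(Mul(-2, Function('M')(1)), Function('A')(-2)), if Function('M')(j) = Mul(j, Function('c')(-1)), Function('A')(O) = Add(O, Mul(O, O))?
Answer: 6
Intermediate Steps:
Function('A')(O) = Add(O, Pow(O, 2))
Function('c')(Q) = Mul(Q, Add(3, Q))
Function('M')(j) = Mul(-2, j) (Function('M')(j) = Mul(j, Mul(-1, Add(3, -1))) = Mul(j, Mul(-1, 2)) = Mul(j, -2) = Mul(-2, j))
Add(Mul(-2, Function('M')(1)), Function('A')(-2)) = Add(Mul(-2, Mul(-2, 1)), Mul(-2, Add(1, -2))) = Add(Mul(-2, -2), Mul(-2, -1)) = Add(4, 2) = 6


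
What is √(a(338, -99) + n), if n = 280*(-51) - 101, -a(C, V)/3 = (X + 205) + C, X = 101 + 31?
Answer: I*√16406 ≈ 128.09*I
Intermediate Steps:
X = 132
a(C, V) = -1011 - 3*C (a(C, V) = -3*((132 + 205) + C) = -3*(337 + C) = -1011 - 3*C)
n = -14381 (n = -14280 - 101 = -14381)
√(a(338, -99) + n) = √((-1011 - 3*338) - 14381) = √((-1011 - 1014) - 14381) = √(-2025 - 14381) = √(-16406) = I*√16406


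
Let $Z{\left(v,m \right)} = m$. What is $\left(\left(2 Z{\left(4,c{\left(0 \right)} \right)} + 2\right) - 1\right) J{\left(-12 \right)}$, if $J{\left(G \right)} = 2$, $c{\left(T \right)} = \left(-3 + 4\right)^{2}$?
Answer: $6$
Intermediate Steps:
$c{\left(T \right)} = 1$ ($c{\left(T \right)} = 1^{2} = 1$)
$\left(\left(2 Z{\left(4,c{\left(0 \right)} \right)} + 2\right) - 1\right) J{\left(-12 \right)} = \left(\left(2 \cdot 1 + 2\right) - 1\right) 2 = \left(\left(2 + 2\right) - 1\right) 2 = \left(4 - 1\right) 2 = 3 \cdot 2 = 6$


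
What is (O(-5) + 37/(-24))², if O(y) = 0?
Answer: 1369/576 ≈ 2.3767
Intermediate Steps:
(O(-5) + 37/(-24))² = (0 + 37/(-24))² = (0 + 37*(-1/24))² = (0 - 37/24)² = (-37/24)² = 1369/576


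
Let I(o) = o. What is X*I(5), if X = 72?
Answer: 360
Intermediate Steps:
X*I(5) = 72*5 = 360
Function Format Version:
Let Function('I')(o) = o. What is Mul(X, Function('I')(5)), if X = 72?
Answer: 360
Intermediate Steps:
Mul(X, Function('I')(5)) = Mul(72, 5) = 360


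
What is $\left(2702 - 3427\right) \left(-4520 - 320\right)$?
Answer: $3509000$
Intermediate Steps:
$\left(2702 - 3427\right) \left(-4520 - 320\right) = - 725 \left(-4520 - 320\right) = \left(-725\right) \left(-4840\right) = 3509000$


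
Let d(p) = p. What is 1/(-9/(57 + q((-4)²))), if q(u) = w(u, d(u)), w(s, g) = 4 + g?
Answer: -77/9 ≈ -8.5556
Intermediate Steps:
q(u) = 4 + u
1/(-9/(57 + q((-4)²))) = 1/(-9/(57 + (4 + (-4)²))) = 1/(-9/(57 + (4 + 16))) = 1/(-9/(57 + 20)) = 1/(-9/77) = -77/9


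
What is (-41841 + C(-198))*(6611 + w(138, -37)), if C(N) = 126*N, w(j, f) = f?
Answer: -439070886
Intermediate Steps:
(-41841 + C(-198))*(6611 + w(138, -37)) = (-41841 + 126*(-198))*(6611 - 37) = (-41841 - 24948)*6574 = -66789*6574 = -439070886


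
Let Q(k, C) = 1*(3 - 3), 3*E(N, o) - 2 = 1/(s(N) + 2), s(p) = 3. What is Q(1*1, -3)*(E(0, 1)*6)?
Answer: 0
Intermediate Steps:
E(N, o) = 11/15 (E(N, o) = ⅔ + 1/(3*(3 + 2)) = ⅔ + (⅓)/5 = ⅔ + (⅓)*(⅕) = ⅔ + 1/15 = 11/15)
Q(k, C) = 0 (Q(k, C) = 1*0 = 0)
Q(1*1, -3)*(E(0, 1)*6) = 0*((11/15)*6) = 0*(22/5) = 0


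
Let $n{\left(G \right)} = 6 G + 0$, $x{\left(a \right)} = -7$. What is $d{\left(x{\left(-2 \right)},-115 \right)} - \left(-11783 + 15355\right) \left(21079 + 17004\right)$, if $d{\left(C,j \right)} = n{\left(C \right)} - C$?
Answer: $-136032511$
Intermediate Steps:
$n{\left(G \right)} = 6 G$
$d{\left(C,j \right)} = 5 C$ ($d{\left(C,j \right)} = 6 C - C = 5 C$)
$d{\left(x{\left(-2 \right)},-115 \right)} - \left(-11783 + 15355\right) \left(21079 + 17004\right) = 5 \left(-7\right) - \left(-11783 + 15355\right) \left(21079 + 17004\right) = -35 - 3572 \cdot 38083 = -35 - 136032476 = -136032511$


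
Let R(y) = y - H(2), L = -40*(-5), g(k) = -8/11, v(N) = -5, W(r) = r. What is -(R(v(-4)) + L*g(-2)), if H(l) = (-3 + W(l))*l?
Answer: 1633/11 ≈ 148.45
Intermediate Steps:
H(l) = l*(-3 + l) (H(l) = (-3 + l)*l = l*(-3 + l))
g(k) = -8/11 (g(k) = -8*1/11 = -8/11)
L = 200
R(y) = 2 + y (R(y) = y - 2*(-3 + 2) = y - 2*(-1) = y - 1*(-2) = y + 2 = 2 + y)
-(R(v(-4)) + L*g(-2)) = -((2 - 5) + 200*(-8/11)) = -(-3 - 1600/11) = -1*(-1633/11) = 1633/11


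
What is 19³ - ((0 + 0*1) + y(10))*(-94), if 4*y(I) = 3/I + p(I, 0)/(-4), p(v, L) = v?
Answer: 68073/10 ≈ 6807.3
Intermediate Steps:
y(I) = -I/16 + 3/(4*I) (y(I) = (3/I + I/(-4))/4 = (3/I + I*(-¼))/4 = (3/I - I/4)/4 = -I/16 + 3/(4*I))
19³ - ((0 + 0*1) + y(10))*(-94) = 19³ - ((0 + 0*1) + (1/16)*(12 - 1*10²)/10)*(-94) = 6859 - ((0 + 0) + (1/16)*(⅒)*(12 - 1*100))*(-94) = 6859 - (0 + (1/16)*(⅒)*(12 - 100))*(-94) = 6859 - (0 + (1/16)*(⅒)*(-88))*(-94) = 6859 - (0 - 11/20)*(-94) = 6859 - (-11)*(-94)/20 = 6859 - 1*517/10 = 6859 - 517/10 = 68073/10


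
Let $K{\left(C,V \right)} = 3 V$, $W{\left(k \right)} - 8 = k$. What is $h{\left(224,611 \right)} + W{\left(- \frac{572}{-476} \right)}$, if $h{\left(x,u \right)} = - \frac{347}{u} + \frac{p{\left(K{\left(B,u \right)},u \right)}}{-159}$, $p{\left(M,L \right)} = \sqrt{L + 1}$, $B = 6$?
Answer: $\frac{627752}{72709} - \frac{2 \sqrt{17}}{53} \approx 8.4782$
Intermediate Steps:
$W{\left(k \right)} = 8 + k$
$p{\left(M,L \right)} = \sqrt{1 + L}$
$h{\left(x,u \right)} = - \frac{347}{u} - \frac{\sqrt{1 + u}}{159}$ ($h{\left(x,u \right)} = - \frac{347}{u} + \frac{\sqrt{1 + u}}{-159} = - \frac{347}{u} + \sqrt{1 + u} \left(- \frac{1}{159}\right) = - \frac{347}{u} - \frac{\sqrt{1 + u}}{159}$)
$h{\left(224,611 \right)} + W{\left(- \frac{572}{-476} \right)} = \left(- \frac{347}{611} - \frac{\sqrt{1 + 611}}{159}\right) + \left(8 - \frac{572}{-476}\right) = \left(\left(-347\right) \frac{1}{611} - \frac{\sqrt{612}}{159}\right) + \left(8 - - \frac{143}{119}\right) = \left(- \frac{347}{611} - \frac{6 \sqrt{17}}{159}\right) + \left(8 + \frac{143}{119}\right) = \left(- \frac{347}{611} - \frac{2 \sqrt{17}}{53}\right) + \frac{1095}{119} = \frac{627752}{72709} - \frac{2 \sqrt{17}}{53}$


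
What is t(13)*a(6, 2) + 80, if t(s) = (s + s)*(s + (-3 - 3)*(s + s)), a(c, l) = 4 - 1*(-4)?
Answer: -29664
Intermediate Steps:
a(c, l) = 8 (a(c, l) = 4 + 4 = 8)
t(s) = -22*s² (t(s) = (2*s)*(s - 12*s) = (2*s)*(-11*s) = -22*s²)
t(13)*a(6, 2) + 80 = -22*13²*8 + 80 = -22*169*8 + 80 = -3718*8 + 80 = -29744 + 80 = -29664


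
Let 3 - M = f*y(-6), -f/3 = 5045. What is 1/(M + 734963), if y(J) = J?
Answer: 1/644156 ≈ 1.5524e-6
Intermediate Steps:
f = -15135 (f = -3*5045 = -15135)
M = -90807 (M = 3 - (-15135)*(-6) = 3 - 1*90810 = 3 - 90810 = -90807)
1/(M + 734963) = 1/(-90807 + 734963) = 1/644156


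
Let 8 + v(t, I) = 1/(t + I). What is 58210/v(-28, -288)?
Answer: -18394360/2529 ≈ -7273.4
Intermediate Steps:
v(t, I) = -8 + 1/(I + t) (v(t, I) = -8 + 1/(t + I) = -8 + 1/(I + t))
58210/v(-28, -288) = 58210/(((1 - 8*(-288) - 8*(-28))/(-288 - 28))) = 58210/(((1 + 2304 + 224)/(-316))) = 58210/((-1/316*2529)) = 58210/(-2529/316) = 58210*(-316/2529) = -18394360/2529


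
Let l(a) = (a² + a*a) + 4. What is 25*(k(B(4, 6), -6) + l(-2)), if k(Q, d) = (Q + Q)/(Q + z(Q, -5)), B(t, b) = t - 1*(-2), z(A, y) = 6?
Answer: 325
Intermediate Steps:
l(a) = 4 + 2*a² (l(a) = (a² + a²) + 4 = 2*a² + 4 = 4 + 2*a²)
B(t, b) = 2 + t (B(t, b) = t + 2 = 2 + t)
k(Q, d) = 2*Q/(6 + Q) (k(Q, d) = (Q + Q)/(Q + 6) = (2*Q)/(6 + Q) = 2*Q/(6 + Q))
25*(k(B(4, 6), -6) + l(-2)) = 25*(2*(2 + 4)/(6 + (2 + 4)) + (4 + 2*(-2)²)) = 25*(2*6/(6 + 6) + (4 + 2*4)) = 25*(2*6/12 + (4 + 8)) = 25*(2*6*(1/12) + 12) = 25*(1 + 12) = 25*13 = 325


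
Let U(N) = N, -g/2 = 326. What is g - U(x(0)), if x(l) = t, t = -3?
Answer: -649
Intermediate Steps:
g = -652 (g = -2*326 = -652)
x(l) = -3
g - U(x(0)) = -652 - 1*(-3) = -652 + 3 = -649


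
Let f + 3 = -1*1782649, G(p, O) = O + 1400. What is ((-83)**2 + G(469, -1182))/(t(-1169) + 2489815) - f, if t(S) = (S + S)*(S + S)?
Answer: 14182884495575/7956059 ≈ 1.7827e+6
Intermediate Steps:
G(p, O) = 1400 + O
t(S) = 4*S**2 (t(S) = (2*S)*(2*S) = 4*S**2)
f = -1782652 (f = -3 - 1*1782649 = -3 - 1782649 = -1782652)
((-83)**2 + G(469, -1182))/(t(-1169) + 2489815) - f = ((-83)**2 + (1400 - 1182))/(4*(-1169)**2 + 2489815) - 1*(-1782652) = (6889 + 218)/(4*1366561 + 2489815) + 1782652 = 7107/(5466244 + 2489815) + 1782652 = 7107/7956059 + 1782652 = 14182884495575/7956059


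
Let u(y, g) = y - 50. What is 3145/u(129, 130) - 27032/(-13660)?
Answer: 11274057/269785 ≈ 41.789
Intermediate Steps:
u(y, g) = -50 + y
3145/u(129, 130) - 27032/(-13660) = 3145/(-50 + 129) - 27032/(-13660) = 3145/79 - 27032*(-1/13660) = 3145*(1/79) + 6758/3415 = 3145/79 + 6758/3415 = 11274057/269785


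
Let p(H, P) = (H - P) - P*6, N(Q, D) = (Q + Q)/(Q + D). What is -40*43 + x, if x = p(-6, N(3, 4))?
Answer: -1732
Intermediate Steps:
N(Q, D) = 2*Q/(D + Q) (N(Q, D) = (2*Q)/(D + Q) = 2*Q/(D + Q))
p(H, P) = H - 7*P (p(H, P) = (H - P) - 6*P = H - 7*P)
x = -12 (x = -6 - 14*3/(4 + 3) = -6 - 14*3/7 = -6 - 7*6/7 = -6 - 6 = -12)
-40*43 + x = -40*43 - 12 = -1720 - 12 = -1732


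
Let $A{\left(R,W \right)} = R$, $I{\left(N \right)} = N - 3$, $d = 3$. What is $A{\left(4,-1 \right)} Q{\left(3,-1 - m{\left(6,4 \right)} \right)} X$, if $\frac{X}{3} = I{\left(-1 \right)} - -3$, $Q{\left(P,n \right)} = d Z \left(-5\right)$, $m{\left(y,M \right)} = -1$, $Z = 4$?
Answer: $720$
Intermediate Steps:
$I{\left(N \right)} = -3 + N$
$Q{\left(P,n \right)} = -60$ ($Q{\left(P,n \right)} = 3 \cdot 4 \left(-5\right) = 12 \left(-5\right) = -60$)
$X = -3$ ($X = 3 \left(\left(-3 - 1\right) - -3\right) = 3 \left(-4 + 3\right) = 3 \left(-1\right) = -3$)
$A{\left(4,-1 \right)} Q{\left(3,-1 - m{\left(6,4 \right)} \right)} X = 4 \left(-60\right) \left(-3\right) = \left(-240\right) \left(-3\right) = 720$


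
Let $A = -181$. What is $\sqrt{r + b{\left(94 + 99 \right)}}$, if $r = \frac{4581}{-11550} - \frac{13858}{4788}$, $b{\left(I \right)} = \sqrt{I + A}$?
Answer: $\frac{\sqrt{-1584862048 + 963166050 \sqrt{3}}}{21945} \approx 0.41612$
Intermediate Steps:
$b{\left(I \right)} = \sqrt{-181 + I}$ ($b{\left(I \right)} = \sqrt{I - 181} = \sqrt{-181 + I}$)
$r = - \frac{1083296}{329175}$ ($r = 4581 \left(- \frac{1}{11550}\right) - \frac{6929}{2394} = - \frac{1527}{3850} - \frac{6929}{2394} = - \frac{1083296}{329175} \approx -3.2909$)
$\sqrt{r + b{\left(94 + 99 \right)}} = \sqrt{- \frac{1083296}{329175} + \sqrt{-181 + \left(94 + 99\right)}} = \sqrt{- \frac{1083296}{329175} + \sqrt{-181 + 193}} = \sqrt{- \frac{1083296}{329175} + \sqrt{12}} = \sqrt{- \frac{1083296}{329175} + 2 \sqrt{3}}$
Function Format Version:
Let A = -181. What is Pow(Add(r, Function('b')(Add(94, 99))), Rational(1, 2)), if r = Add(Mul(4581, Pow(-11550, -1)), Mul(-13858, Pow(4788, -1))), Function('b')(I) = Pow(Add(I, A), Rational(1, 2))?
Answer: Mul(Rational(1, 21945), Pow(Add(-1584862048, Mul(963166050, Pow(3, Rational(1, 2)))), Rational(1, 2))) ≈ 0.41612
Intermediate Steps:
Function('b')(I) = Pow(Add(-181, I), Rational(1, 2)) (Function('b')(I) = Pow(Add(I, -181), Rational(1, 2)) = Pow(Add(-181, I), Rational(1, 2)))
r = Rational(-1083296, 329175) (r = Add(Mul(4581, Rational(-1, 11550)), Mul(-13858, Rational(1, 4788))) = Add(Rational(-1527, 3850), Rational(-6929, 2394)) = Rational(-1083296, 329175) ≈ -3.2909)
Pow(Add(r, Function('b')(Add(94, 99))), Rational(1, 2)) = Pow(Add(Rational(-1083296, 329175), Pow(Add(-181, Add(94, 99)), Rational(1, 2))), Rational(1, 2)) = Pow(Add(Rational(-1083296, 329175), Pow(Add(-181, 193), Rational(1, 2))), Rational(1, 2)) = Pow(Add(Rational(-1083296, 329175), Pow(12, Rational(1, 2))), Rational(1, 2)) = Pow(Add(Rational(-1083296, 329175), Mul(2, Pow(3, Rational(1, 2)))), Rational(1, 2))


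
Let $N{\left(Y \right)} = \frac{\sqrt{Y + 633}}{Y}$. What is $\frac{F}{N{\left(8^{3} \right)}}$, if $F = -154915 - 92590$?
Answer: $- \frac{25344512 \sqrt{1145}}{229} \approx -3.745 \cdot 10^{6}$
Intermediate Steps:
$N{\left(Y \right)} = \frac{\sqrt{633 + Y}}{Y}$
$F = -247505$
$\frac{F}{N{\left(8^{3} \right)}} = - \frac{247505}{\frac{1}{8^{3}} \sqrt{633 + 8^{3}}} = - \frac{247505}{\frac{1}{512} \sqrt{633 + 512}} = - \frac{247505}{\frac{1}{512} \sqrt{1145}} = - 247505 \frac{512 \sqrt{1145}}{1145} = - \frac{25344512 \sqrt{1145}}{229}$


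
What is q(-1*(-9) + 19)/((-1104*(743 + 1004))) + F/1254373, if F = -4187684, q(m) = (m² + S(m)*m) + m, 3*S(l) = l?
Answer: -263415725183/78890026716 ≈ -3.3390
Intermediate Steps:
S(l) = l/3
q(m) = m + 4*m²/3 (q(m) = (m² + (m/3)*m) + m = (m² + m²/3) + m = 4*m²/3 + m = m + 4*m²/3)
q(-1*(-9) + 19)/((-1104*(743 + 1004))) + F/1254373 = ((-1*(-9) + 19)*(3 + 4*(-1*(-9) + 19))/3)/((-1104*(743 + 1004))) - 4187684/1254373 = ((9 + 19)*(3 + 4*(9 + 19))/3)/((-1104*1747)) - 4187684*1/1254373 = ((⅓)*28*(3 + 4*28))/(-1928688) - 4187684/1254373 = ((⅓)*28*(3 + 112))*(-1/1928688) - 4187684/1254373 = ((⅓)*28*115)*(-1/1928688) - 4187684/1254373 = (3220/3)*(-1/1928688) - 4187684/1254373 = -35/62892 - 4187684/1254373 = -263415725183/78890026716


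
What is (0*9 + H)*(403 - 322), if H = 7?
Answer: 567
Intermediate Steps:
(0*9 + H)*(403 - 322) = (0*9 + 7)*(403 - 322) = (0 + 7)*81 = 7*81 = 567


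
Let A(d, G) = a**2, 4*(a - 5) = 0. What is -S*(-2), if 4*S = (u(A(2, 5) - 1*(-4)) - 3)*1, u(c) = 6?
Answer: 3/2 ≈ 1.5000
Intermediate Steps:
a = 5 (a = 5 + (1/4)*0 = 5 + 0 = 5)
A(d, G) = 25 (A(d, G) = 5**2 = 25)
S = 3/4 (S = ((6 - 3)*1)/4 = (3*1)/4 = (1/4)*3 = 3/4 ≈ 0.75000)
-S*(-2) = -3*(-2)/4 = -1*(-3/2) = 3/2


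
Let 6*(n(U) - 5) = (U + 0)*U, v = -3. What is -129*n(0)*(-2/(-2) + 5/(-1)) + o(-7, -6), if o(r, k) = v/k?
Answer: 5161/2 ≈ 2580.5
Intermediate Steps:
o(r, k) = -3/k
n(U) = 5 + U**2/6 (n(U) = 5 + ((U + 0)*U)/6 = 5 + (U*U)/6 = 5 + U**2/6)
-129*n(0)*(-2/(-2) + 5/(-1)) + o(-7, -6) = -129*(5 + (1/6)*0**2)*(-2/(-2) + 5/(-1)) - 3/(-6) = -129*(5 + (1/6)*0)*(-2*(-1/2) + 5*(-1)) - 3*(-1/6) = -129*(5 + 0)*(1 - 5) + 1/2 = -645*(-4) + 1/2 = -129*(-20) + 1/2 = 2580 + 1/2 = 5161/2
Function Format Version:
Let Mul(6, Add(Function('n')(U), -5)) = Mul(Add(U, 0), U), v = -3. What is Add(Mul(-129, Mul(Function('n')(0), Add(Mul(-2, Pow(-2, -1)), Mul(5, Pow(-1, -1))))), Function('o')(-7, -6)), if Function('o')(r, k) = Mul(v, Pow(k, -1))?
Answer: Rational(5161, 2) ≈ 2580.5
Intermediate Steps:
Function('o')(r, k) = Mul(-3, Pow(k, -1))
Function('n')(U) = Add(5, Mul(Rational(1, 6), Pow(U, 2))) (Function('n')(U) = Add(5, Mul(Rational(1, 6), Mul(Add(U, 0), U))) = Add(5, Mul(Rational(1, 6), Mul(U, U))) = Add(5, Mul(Rational(1, 6), Pow(U, 2))))
Add(Mul(-129, Mul(Function('n')(0), Add(Mul(-2, Pow(-2, -1)), Mul(5, Pow(-1, -1))))), Function('o')(-7, -6)) = Add(Mul(-129, Mul(Add(5, Mul(Rational(1, 6), Pow(0, 2))), Add(Mul(-2, Pow(-2, -1)), Mul(5, Pow(-1, -1))))), Mul(-3, Pow(-6, -1))) = Add(Mul(-129, Mul(Add(5, Mul(Rational(1, 6), 0)), Add(Mul(-2, Rational(-1, 2)), Mul(5, -1)))), Mul(-3, Rational(-1, 6))) = Add(Mul(-129, Mul(Add(5, 0), Add(1, -5))), Rational(1, 2)) = Add(Mul(-129, Mul(5, -4)), Rational(1, 2)) = Add(Mul(-129, -20), Rational(1, 2)) = Add(2580, Rational(1, 2)) = Rational(5161, 2)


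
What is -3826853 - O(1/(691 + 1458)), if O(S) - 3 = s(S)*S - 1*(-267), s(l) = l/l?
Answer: -8224487328/2149 ≈ -3.8271e+6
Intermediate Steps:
s(l) = 1
O(S) = 270 + S (O(S) = 3 + (1*S - 1*(-267)) = 3 + (S + 267) = 3 + (267 + S) = 270 + S)
-3826853 - O(1/(691 + 1458)) = -3826853 - (270 + 1/(691 + 1458)) = -3826853 - (270 + 1/2149) = -3826853 - 1*580231/2149 = -3826853 - 580231/2149 = -8224487328/2149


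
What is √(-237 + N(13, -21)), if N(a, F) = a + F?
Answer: 7*I*√5 ≈ 15.652*I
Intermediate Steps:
N(a, F) = F + a
√(-237 + N(13, -21)) = √(-237 + (-21 + 13)) = √(-237 - 8) = √(-245) = 7*I*√5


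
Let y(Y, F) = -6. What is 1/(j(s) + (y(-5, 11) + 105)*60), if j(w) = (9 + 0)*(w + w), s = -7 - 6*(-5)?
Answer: 1/6354 ≈ 0.00015738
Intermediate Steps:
s = 23 (s = -7 + 30 = 23)
j(w) = 18*w (j(w) = 9*(2*w) = 18*w)
1/(j(s) + (y(-5, 11) + 105)*60) = 1/(18*23 + (-6 + 105)*60) = 1/(414 + 99*60) = 1/(414 + 5940) = 1/6354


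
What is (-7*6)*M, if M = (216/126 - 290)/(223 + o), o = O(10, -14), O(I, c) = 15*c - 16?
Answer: -4036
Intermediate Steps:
O(I, c) = -16 + 15*c
o = -226 (o = -16 + 15*(-14) = -16 - 210 = -226)
M = 2018/21 (M = (216/126 - 290)/(223 - 226) = (216*(1/126) - 290)/(-3) = (12/7 - 290)*(-⅓) = -2018/7*(-⅓) = 2018/21 ≈ 96.095)
(-7*6)*M = -7*6*(2018/21) = -42*2018/21 = -4036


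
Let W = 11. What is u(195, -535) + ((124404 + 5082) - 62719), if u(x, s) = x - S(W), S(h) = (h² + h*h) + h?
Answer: 66709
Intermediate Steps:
S(h) = h + 2*h² (S(h) = (h² + h²) + h = 2*h² + h = h + 2*h²)
u(x, s) = -253 + x (u(x, s) = x - 11*(1 + 2*11) = x - 11*(1 + 22) = x - 11*23 = x - 1*253 = x - 253 = -253 + x)
u(195, -535) + ((124404 + 5082) - 62719) = (-253 + 195) + ((124404 + 5082) - 62719) = -58 + (129486 - 62719) = -58 + 66767 = 66709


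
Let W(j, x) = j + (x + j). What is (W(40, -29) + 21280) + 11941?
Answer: 33272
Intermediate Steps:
W(j, x) = x + 2*j (W(j, x) = j + (j + x) = x + 2*j)
(W(40, -29) + 21280) + 11941 = ((-29 + 2*40) + 21280) + 11941 = ((-29 + 80) + 21280) + 11941 = (51 + 21280) + 11941 = 21331 + 11941 = 33272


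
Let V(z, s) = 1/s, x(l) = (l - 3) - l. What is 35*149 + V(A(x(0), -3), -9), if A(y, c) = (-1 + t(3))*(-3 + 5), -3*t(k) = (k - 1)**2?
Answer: 46934/9 ≈ 5214.9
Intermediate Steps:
t(k) = -(-1 + k)**2/3 (t(k) = -(k - 1)**2/3 = -(-1 + k)**2/3)
x(l) = -3 (x(l) = (-3 + l) - l = -3)
A(y, c) = -14/3 (A(y, c) = (-1 - (-1 + 3)**2/3)*(-3 + 5) = (-1 - 1/3*2**2)*2 = (-1 - 1/3*4)*2 = (-1 - 4/3)*2 = -7/3*2 = -14/3)
35*149 + V(A(x(0), -3), -9) = 35*149 + 1/(-9) = 5215 - 1/9 = 46934/9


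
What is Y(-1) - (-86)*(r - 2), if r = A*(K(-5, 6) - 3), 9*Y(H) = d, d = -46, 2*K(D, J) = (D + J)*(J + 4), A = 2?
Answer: 1502/9 ≈ 166.89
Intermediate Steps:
K(D, J) = (4 + J)*(D + J)/2 (K(D, J) = ((D + J)*(J + 4))/2 = ((D + J)*(4 + J))/2 = ((4 + J)*(D + J))/2 = (4 + J)*(D + J)/2)
Y(H) = -46/9 (Y(H) = (1/9)*(-46) = -46/9)
r = 4 (r = 2*(((1/2)*6**2 + 2*(-5) + 2*6 + (1/2)*(-5)*6) - 3) = 2*(((1/2)*36 - 10 + 12 - 15) - 3) = 2*((18 - 10 + 12 - 15) - 3) = 2*(5 - 3) = 2*2 = 4)
Y(-1) - (-86)*(r - 2) = -46/9 - (-86)*(4 - 2) = -46/9 - (-86)*2 = -46/9 - 1*(-172) = -46/9 + 172 = 1502/9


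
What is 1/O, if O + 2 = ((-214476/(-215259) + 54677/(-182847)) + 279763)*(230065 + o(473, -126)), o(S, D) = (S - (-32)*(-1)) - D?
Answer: 1874260113/120931875121488098750 ≈ 1.5498e-11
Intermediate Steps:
o(S, D) = -32 + S - D (o(S, D) = (S - 8*4) - D = (S - 32) - D = (-32 + S) - D = -32 + S - D)
O = 120931875121488098750/1874260113 (O = -2 + ((-214476/(-215259) + 54677/(-182847)) + 279763)*(230065 + (-32 + 473 - 1*(-126))) = -2 + ((-214476*(-1/215259) + 54677*(-1/182847)) + 279763)*(230065 + (-32 + 473 + 126)) = -2 + ((71492/71753 - 7811/26121) + 279763)*(230065 + 567) = -2 + (1306979849/1874260113 + 279763)*230632 = -2 + (524349938973068/1874260113)*230632 = -2 + 120931875125236618976/1874260113 = 120931875121488098750/1874260113 ≈ 6.4522e+10)
1/O = 1/(120931875121488098750/1874260113) = 1874260113/120931875121488098750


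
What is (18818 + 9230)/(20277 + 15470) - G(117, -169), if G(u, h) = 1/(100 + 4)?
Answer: 2881245/3717688 ≈ 0.77501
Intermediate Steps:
G(u, h) = 1/104
(18818 + 9230)/(20277 + 15470) - G(117, -169) = (18818 + 9230)/(20277 + 15470) - 1*1/104 = 28048/35747 - 1/104 = 2881245/3717688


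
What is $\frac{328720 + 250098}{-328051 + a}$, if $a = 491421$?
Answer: $\frac{289409}{81685} \approx 3.543$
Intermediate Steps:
$\frac{328720 + 250098}{-328051 + a} = \frac{328720 + 250098}{-328051 + 491421} = \frac{578818}{163370} = 578818 \cdot \frac{1}{163370} = \frac{289409}{81685}$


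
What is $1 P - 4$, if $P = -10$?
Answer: $-14$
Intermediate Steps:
$1 P - 4 = 1 \left(-10\right) - 4 = -10 - 4 = -14$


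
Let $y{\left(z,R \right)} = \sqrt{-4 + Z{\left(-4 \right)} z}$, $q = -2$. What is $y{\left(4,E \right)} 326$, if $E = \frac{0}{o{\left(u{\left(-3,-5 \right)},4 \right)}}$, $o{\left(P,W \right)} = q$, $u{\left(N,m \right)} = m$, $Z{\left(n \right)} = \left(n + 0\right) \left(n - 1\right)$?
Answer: $652 \sqrt{19} \approx 2842.0$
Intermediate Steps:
$Z{\left(n \right)} = n \left(-1 + n\right)$
$o{\left(P,W \right)} = -2$
$E = 0$ ($E = \frac{0}{-2} = 0 \left(- \frac{1}{2}\right) = 0$)
$y{\left(z,R \right)} = \sqrt{-4 + 20 z}$ ($y{\left(z,R \right)} = \sqrt{-4 + - 4 \left(-1 - 4\right) z} = \sqrt{-4 + \left(-4\right) \left(-5\right) z} = \sqrt{-4 + 20 z}$)
$y{\left(4,E \right)} 326 = 2 \sqrt{-1 + 5 \cdot 4} \cdot 326 = 2 \sqrt{-1 + 20} \cdot 326 = 2 \sqrt{19} \cdot 326 = 652 \sqrt{19}$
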